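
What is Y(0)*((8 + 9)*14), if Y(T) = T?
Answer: 0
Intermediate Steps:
Y(0)*((8 + 9)*14) = 0*((8 + 9)*14) = 0*(17*14) = 0*238 = 0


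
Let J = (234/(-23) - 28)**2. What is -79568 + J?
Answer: -41320588/529 ≈ -78111.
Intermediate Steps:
J = 770884/529 (J = (234*(-1/23) - 28)**2 = (-234/23 - 28)**2 = (-878/23)**2 = 770884/529 ≈ 1457.2)
-79568 + J = -79568 + 770884/529 = -41320588/529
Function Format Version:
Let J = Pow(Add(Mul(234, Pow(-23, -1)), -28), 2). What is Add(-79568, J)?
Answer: Rational(-41320588, 529) ≈ -78111.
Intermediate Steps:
J = Rational(770884, 529) (J = Pow(Add(Mul(234, Rational(-1, 23)), -28), 2) = Pow(Add(Rational(-234, 23), -28), 2) = Pow(Rational(-878, 23), 2) = Rational(770884, 529) ≈ 1457.2)
Add(-79568, J) = Add(-79568, Rational(770884, 529)) = Rational(-41320588, 529)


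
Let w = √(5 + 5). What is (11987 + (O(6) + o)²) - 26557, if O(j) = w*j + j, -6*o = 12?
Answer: -14194 + 48*√10 ≈ -14042.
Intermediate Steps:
w = √10 ≈ 3.1623
o = -2 (o = -⅙*12 = -2)
O(j) = j + j*√10 (O(j) = √10*j + j = j*√10 + j = j + j*√10)
(11987 + (O(6) + o)²) - 26557 = (11987 + (6*(1 + √10) - 2)²) - 26557 = (11987 + ((6 + 6*√10) - 2)²) - 26557 = (11987 + (4 + 6*√10)²) - 26557 = -14570 + (4 + 6*√10)²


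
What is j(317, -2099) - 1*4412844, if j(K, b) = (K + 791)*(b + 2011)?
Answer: -4510348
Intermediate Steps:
j(K, b) = (791 + K)*(2011 + b)
j(317, -2099) - 1*4412844 = (1590701 + 791*(-2099) + 2011*317 + 317*(-2099)) - 1*4412844 = (1590701 - 1660309 + 637487 - 665383) - 4412844 = -97504 - 4412844 = -4510348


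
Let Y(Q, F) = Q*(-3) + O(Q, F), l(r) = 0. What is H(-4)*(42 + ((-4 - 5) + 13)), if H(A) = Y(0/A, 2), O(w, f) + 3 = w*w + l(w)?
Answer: -138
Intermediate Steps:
O(w, f) = -3 + w² (O(w, f) = -3 + (w*w + 0) = -3 + (w² + 0) = -3 + w²)
Y(Q, F) = -3 + Q² - 3*Q (Y(Q, F) = Q*(-3) + (-3 + Q²) = -3*Q + (-3 + Q²) = -3 + Q² - 3*Q)
H(A) = -3 (H(A) = -3 + (0/A)² - 0/A = -3 + 0² - 3*0 = -3 + 0 + 0 = -3)
H(-4)*(42 + ((-4 - 5) + 13)) = -3*(42 + ((-4 - 5) + 13)) = -3*(42 + (-9 + 13)) = -3*(42 + 4) = -3*46 = -138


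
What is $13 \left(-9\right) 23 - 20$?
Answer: $-2711$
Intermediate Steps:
$13 \left(-9\right) 23 - 20 = \left(-117\right) 23 - 20 = -2691 - 20 = -2711$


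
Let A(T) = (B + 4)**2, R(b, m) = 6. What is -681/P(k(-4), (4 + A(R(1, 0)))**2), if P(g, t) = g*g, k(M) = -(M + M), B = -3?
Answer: -681/64 ≈ -10.641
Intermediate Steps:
A(T) = 1 (A(T) = (-3 + 4)**2 = 1**2 = 1)
k(M) = -2*M
P(g, t) = g**2
-681/P(k(-4), (4 + A(R(1, 0)))**2) = -681/((-2*(-4))**2) = -681/(8**2) = -681/64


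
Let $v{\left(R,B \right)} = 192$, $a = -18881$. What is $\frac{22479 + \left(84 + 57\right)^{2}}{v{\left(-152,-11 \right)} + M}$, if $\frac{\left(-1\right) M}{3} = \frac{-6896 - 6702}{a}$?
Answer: $\frac{133299860}{597393} \approx 223.14$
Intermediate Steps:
$M = - \frac{40794}{18881}$ ($M = - 3 \frac{-6896 - 6702}{-18881} = - 3 \left(-6896 - 6702\right) \left(- \frac{1}{18881}\right) = - 3 \left(\left(-13598\right) \left(- \frac{1}{18881}\right)\right) = \left(-3\right) \frac{13598}{18881} = - \frac{40794}{18881} \approx -2.1606$)
$\frac{22479 + \left(84 + 57\right)^{2}}{v{\left(-152,-11 \right)} + M} = \frac{22479 + \left(84 + 57\right)^{2}}{192 - \frac{40794}{18881}} = \frac{22479 + 141^{2}}{\frac{3584358}{18881}} = \left(22479 + 19881\right) \frac{18881}{3584358} = 42360 \cdot \frac{18881}{3584358} = \frac{133299860}{597393}$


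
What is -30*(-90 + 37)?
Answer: 1590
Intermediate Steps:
-30*(-90 + 37) = -30*(-53) = 1590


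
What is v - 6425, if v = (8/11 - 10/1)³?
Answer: -9612883/1331 ≈ -7222.3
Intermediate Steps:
v = -1061208/1331 (v = (8*(1/11) - 10*1)³ = (8/11 - 10)³ = (-102/11)³ = -1061208/1331 ≈ -797.30)
v - 6425 = -1061208/1331 - 6425 = -9612883/1331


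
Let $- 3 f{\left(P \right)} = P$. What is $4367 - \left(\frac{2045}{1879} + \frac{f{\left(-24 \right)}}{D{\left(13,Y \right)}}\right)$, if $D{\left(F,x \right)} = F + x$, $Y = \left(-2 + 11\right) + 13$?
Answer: $\frac{287109148}{65765} \approx 4365.7$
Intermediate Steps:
$f{\left(P \right)} = - \frac{P}{3}$
$Y = 22$ ($Y = 9 + 13 = 22$)
$4367 - \left(\frac{2045}{1879} + \frac{f{\left(-24 \right)}}{D{\left(13,Y \right)}}\right) = 4367 - \left(\frac{2045}{1879} + \frac{\left(- \frac{1}{3}\right) \left(-24\right)}{13 + 22}\right) = 4367 - \left(2045 \cdot \frac{1}{1879} + \frac{8}{35}\right) = 4367 - \left(\frac{2045}{1879} + 8 \cdot \frac{1}{35}\right) = 4367 - \left(\frac{2045}{1879} + \frac{8}{35}\right) = 4367 - \frac{86607}{65765} = \frac{287109148}{65765}$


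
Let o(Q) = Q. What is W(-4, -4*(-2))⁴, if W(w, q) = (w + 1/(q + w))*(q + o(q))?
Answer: 12960000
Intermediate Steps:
W(w, q) = 2*q*(w + 1/(q + w)) (W(w, q) = (w + 1/(q + w))*(q + q) = (w + 1/(q + w))*(2*q) = 2*q*(w + 1/(q + w)))
W(-4, -4*(-2))⁴ = (2*(-4*(-2))*(1 + (-4)² - 4*(-2)*(-4))/(-4*(-2) - 4))⁴ = (2*8*(1 + 16 + 8*(-4))/(8 - 4))⁴ = (2*8*(1 + 16 - 32)/4)⁴ = (2*8*(¼)*(-15))⁴ = (-60)⁴ = 12960000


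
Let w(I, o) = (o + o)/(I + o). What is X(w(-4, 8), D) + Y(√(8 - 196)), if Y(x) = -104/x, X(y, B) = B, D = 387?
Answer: 387 + 52*I*√47/47 ≈ 387.0 + 7.585*I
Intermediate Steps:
w(I, o) = 2*o/(I + o) (w(I, o) = (2*o)/(I + o) = 2*o/(I + o))
X(w(-4, 8), D) + Y(√(8 - 196)) = 387 - 104/√(8 - 196) = 387 - 104*(-I*√47/94) = 387 - (-52)*I*√47/47 = 387 + 52*I*√47/47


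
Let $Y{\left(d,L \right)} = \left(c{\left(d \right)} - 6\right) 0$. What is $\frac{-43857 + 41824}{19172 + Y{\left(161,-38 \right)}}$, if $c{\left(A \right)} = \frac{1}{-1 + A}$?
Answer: $- \frac{2033}{19172} \approx -0.10604$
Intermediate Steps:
$Y{\left(d,L \right)} = 0$ ($Y{\left(d,L \right)} = \left(\frac{1}{-1 + d} - 6\right) 0 = \left(-6 + \frac{1}{-1 + d}\right) 0 = 0$)
$\frac{-43857 + 41824}{19172 + Y{\left(161,-38 \right)}} = \frac{-43857 + 41824}{19172 + 0} = - \frac{2033}{19172}$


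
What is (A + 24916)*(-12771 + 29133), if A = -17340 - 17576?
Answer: -163620000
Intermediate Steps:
A = -34916
(A + 24916)*(-12771 + 29133) = (-34916 + 24916)*(-12771 + 29133) = -10000*16362 = -163620000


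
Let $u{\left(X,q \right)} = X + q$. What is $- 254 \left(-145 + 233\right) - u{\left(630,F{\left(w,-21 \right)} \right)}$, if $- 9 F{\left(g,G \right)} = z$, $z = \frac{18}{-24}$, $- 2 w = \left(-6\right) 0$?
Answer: $- \frac{275785}{12} \approx -22982.0$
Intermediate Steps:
$w = 0$ ($w = - \frac{\left(-6\right) 0}{2} = \left(- \frac{1}{2}\right) 0 = 0$)
$z = - \frac{3}{4}$ ($z = 18 \left(- \frac{1}{24}\right) = - \frac{3}{4} \approx -0.75$)
$F{\left(g,G \right)} = \frac{1}{12}$ ($F{\left(g,G \right)} = \left(- \frac{1}{9}\right) \left(- \frac{3}{4}\right) = \frac{1}{12}$)
$- 254 \left(-145 + 233\right) - u{\left(630,F{\left(w,-21 \right)} \right)} = - 254 \left(-145 + 233\right) - \left(630 + \frac{1}{12}\right) = \left(-254\right) 88 - \frac{7561}{12} = -22352 - \frac{7561}{12} = - \frac{275785}{12}$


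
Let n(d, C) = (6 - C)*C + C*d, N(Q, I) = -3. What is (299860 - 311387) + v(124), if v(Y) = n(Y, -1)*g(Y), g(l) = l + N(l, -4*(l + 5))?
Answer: -27378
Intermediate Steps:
n(d, C) = C*d + C*(6 - C) (n(d, C) = C*(6 - C) + C*d = C*d + C*(6 - C))
g(l) = -3 + l (g(l) = l - 3 = -3 + l)
v(Y) = (-7 - Y)*(-3 + Y) (v(Y) = (-(6 + Y - 1*(-1)))*(-3 + Y) = (-(6 + Y + 1))*(-3 + Y) = (-(7 + Y))*(-3 + Y) = (-7 - Y)*(-3 + Y))
(299860 - 311387) + v(124) = (299860 - 311387) - (-3 + 124)*(7 + 124) = -11527 - 1*121*131 = -11527 - 15851 = -27378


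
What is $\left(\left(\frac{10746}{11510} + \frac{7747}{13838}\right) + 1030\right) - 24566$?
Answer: $- \frac{1874233736281}{79637690} \approx -23535.0$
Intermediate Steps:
$\left(\left(\frac{10746}{11510} + \frac{7747}{13838}\right) + 1030\right) - 24566 = \left(\left(10746 \cdot \frac{1}{11510} + 7747 \cdot \frac{1}{13838}\right) + 1030\right) - 24566 = \left(\left(\frac{5373}{5755} + \frac{7747}{13838}\right) + 1030\right) - 24566 = \left(\frac{118935559}{79637690} + 1030\right) - 24566 = \frac{82145756259}{79637690} - 24566 = - \frac{1874233736281}{79637690}$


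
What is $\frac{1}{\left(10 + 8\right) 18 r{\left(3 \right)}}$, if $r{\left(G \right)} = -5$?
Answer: $- \frac{1}{1620} \approx -0.00061728$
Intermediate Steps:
$\frac{1}{\left(10 + 8\right) 18 r{\left(3 \right)}} = \frac{1}{\left(10 + 8\right) 18 \left(-5\right)} = \frac{1}{18 \cdot 18 \left(-5\right)} = \frac{1}{324 \left(-5\right)} = \frac{1}{-1620} = - \frac{1}{1620}$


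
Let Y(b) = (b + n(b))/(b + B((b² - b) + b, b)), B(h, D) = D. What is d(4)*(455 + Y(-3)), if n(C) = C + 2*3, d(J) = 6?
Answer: 2730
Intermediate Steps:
n(C) = 6 + C (n(C) = C + 6 = 6 + C)
Y(b) = (6 + 2*b)/(2*b) (Y(b) = (b + (6 + b))/(b + b) = (6 + 2*b)/((2*b)) = (6 + 2*b)*(1/(2*b)) = (6 + 2*b)/(2*b))
d(4)*(455 + Y(-3)) = 6*(455 + (3 - 3)/(-3)) = 6*(455 - ⅓*0) = 6*(455 + 0) = 6*455 = 2730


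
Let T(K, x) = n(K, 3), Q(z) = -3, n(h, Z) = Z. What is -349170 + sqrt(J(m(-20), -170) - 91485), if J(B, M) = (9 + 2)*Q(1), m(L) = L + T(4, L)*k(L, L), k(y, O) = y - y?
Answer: -349170 + I*sqrt(91518) ≈ -3.4917e+5 + 302.52*I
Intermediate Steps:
T(K, x) = 3
k(y, O) = 0
m(L) = L (m(L) = L + 3*0 = L + 0 = L)
J(B, M) = -33 (J(B, M) = (9 + 2)*(-3) = 11*(-3) = -33)
-349170 + sqrt(J(m(-20), -170) - 91485) = -349170 + sqrt(-33 - 91485) = -349170 + sqrt(-91518) = -349170 + I*sqrt(91518)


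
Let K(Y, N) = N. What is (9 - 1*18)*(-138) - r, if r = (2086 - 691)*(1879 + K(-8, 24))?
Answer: -2653443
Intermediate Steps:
r = 2654685 (r = (2086 - 691)*(1879 + 24) = 1395*1903 = 2654685)
(9 - 1*18)*(-138) - r = (9 - 1*18)*(-138) - 1*2654685 = (9 - 18)*(-138) - 2654685 = -9*(-138) - 2654685 = 1242 - 2654685 = -2653443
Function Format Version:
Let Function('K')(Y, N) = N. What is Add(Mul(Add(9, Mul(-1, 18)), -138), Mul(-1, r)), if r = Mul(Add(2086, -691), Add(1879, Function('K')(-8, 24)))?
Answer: -2653443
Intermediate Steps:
r = 2654685 (r = Mul(Add(2086, -691), Add(1879, 24)) = Mul(1395, 1903) = 2654685)
Add(Mul(Add(9, Mul(-1, 18)), -138), Mul(-1, r)) = Add(Mul(Add(9, Mul(-1, 18)), -138), Mul(-1, 2654685)) = Add(Mul(Add(9, -18), -138), -2654685) = Add(Mul(-9, -138), -2654685) = Add(1242, -2654685) = -2653443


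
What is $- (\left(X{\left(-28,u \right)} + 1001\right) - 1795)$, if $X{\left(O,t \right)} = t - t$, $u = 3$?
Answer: $794$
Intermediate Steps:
$X{\left(O,t \right)} = 0$
$- (\left(X{\left(-28,u \right)} + 1001\right) - 1795) = - (\left(0 + 1001\right) - 1795) = - (1001 - 1795) = \left(-1\right) \left(-794\right) = 794$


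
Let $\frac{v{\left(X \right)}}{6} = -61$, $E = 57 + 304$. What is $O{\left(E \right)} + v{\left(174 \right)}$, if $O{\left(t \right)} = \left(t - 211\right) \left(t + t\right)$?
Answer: $107934$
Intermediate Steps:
$E = 361$
$v{\left(X \right)} = -366$ ($v{\left(X \right)} = 6 \left(-61\right) = -366$)
$O{\left(t \right)} = 2 t \left(-211 + t\right)$ ($O{\left(t \right)} = \left(-211 + t\right) 2 t = 2 t \left(-211 + t\right)$)
$O{\left(E \right)} + v{\left(174 \right)} = 2 \cdot 361 \left(-211 + 361\right) - 366 = 2 \cdot 361 \cdot 150 - 366 = 108300 - 366 = 107934$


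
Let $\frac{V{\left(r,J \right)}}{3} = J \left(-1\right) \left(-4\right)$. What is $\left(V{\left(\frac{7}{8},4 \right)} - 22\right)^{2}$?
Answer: $676$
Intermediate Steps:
$V{\left(r,J \right)} = 12 J$ ($V{\left(r,J \right)} = 3 J \left(-1\right) \left(-4\right) = 3 - J \left(-4\right) = 3 \cdot 4 J = 12 J$)
$\left(V{\left(\frac{7}{8},4 \right)} - 22\right)^{2} = \left(12 \cdot 4 - 22\right)^{2} = \left(48 - 22\right)^{2} = 26^{2} = 676$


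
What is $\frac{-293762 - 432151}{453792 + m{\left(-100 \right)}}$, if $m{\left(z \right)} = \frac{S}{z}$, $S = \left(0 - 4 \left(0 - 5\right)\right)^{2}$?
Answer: $- \frac{725913}{453788} \approx -1.5997$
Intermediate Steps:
$S = 400$ ($S = \left(0 - -20\right)^{2} = \left(0 + 20\right)^{2} = 20^{2} = 400$)
$m{\left(z \right)} = \frac{400}{z}$
$\frac{-293762 - 432151}{453792 + m{\left(-100 \right)}} = \frac{-293762 - 432151}{453792 + \frac{400}{-100}} = - \frac{725913}{453792 + 400 \left(- \frac{1}{100}\right)} = - \frac{725913}{453792 - 4} = - \frac{725913}{453788}$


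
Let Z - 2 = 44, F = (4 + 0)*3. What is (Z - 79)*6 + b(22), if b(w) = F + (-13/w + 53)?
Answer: -2939/22 ≈ -133.59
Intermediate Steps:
F = 12 (F = 4*3 = 12)
Z = 46 (Z = 2 + 44 = 46)
b(w) = 65 - 13/w (b(w) = 12 + (-13/w + 53) = 12 + (53 - 13/w) = 65 - 13/w)
(Z - 79)*6 + b(22) = (46 - 79)*6 + (65 - 13/22) = -33*6 + (65 - 13*1/22) = -198 + (65 - 13/22) = -198 + 1417/22 = -2939/22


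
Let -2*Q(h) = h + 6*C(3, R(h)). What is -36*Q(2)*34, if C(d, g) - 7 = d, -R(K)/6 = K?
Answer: 37944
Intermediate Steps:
R(K) = -6*K
C(d, g) = 7 + d
Q(h) = -30 - h/2 (Q(h) = -(h + 6*(7 + 3))/2 = -(h + 6*10)/2 = -(h + 60)/2 = -(60 + h)/2 = -30 - h/2)
-36*Q(2)*34 = -36*(-30 - 1/2*2)*34 = -36*(-30 - 1)*34 = -36*(-31)*34 = 1116*34 = 37944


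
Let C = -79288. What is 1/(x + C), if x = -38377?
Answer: -1/117665 ≈ -8.4987e-6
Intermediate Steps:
1/(x + C) = 1/(-38377 - 79288) = 1/(-117665) = -1/117665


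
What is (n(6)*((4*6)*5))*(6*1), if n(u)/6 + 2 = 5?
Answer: 12960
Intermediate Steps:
n(u) = 18 (n(u) = -12 + 6*5 = -12 + 30 = 18)
(n(6)*((4*6)*5))*(6*1) = (18*((4*6)*5))*(6*1) = (18*(24*5))*6 = (18*120)*6 = 2160*6 = 12960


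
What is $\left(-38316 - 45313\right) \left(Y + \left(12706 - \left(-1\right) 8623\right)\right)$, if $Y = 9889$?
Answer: $-2610730122$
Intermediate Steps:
$\left(-38316 - 45313\right) \left(Y + \left(12706 - \left(-1\right) 8623\right)\right) = \left(-38316 - 45313\right) \left(9889 + \left(12706 - \left(-1\right) 8623\right)\right) = - 83629 \left(9889 + \left(12706 - -8623\right)\right) = - 83629 \left(9889 + \left(12706 + 8623\right)\right) = - 83629 \left(9889 + 21329\right) = \left(-83629\right) 31218 = -2610730122$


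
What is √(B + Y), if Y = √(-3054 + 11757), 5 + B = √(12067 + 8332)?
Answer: √(-5 + √20399 + 3*√967) ≈ 15.202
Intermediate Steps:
B = -5 + √20399 (B = -5 + √(12067 + 8332) = -5 + √20399 ≈ 137.83)
Y = 3*√967 (Y = √8703 = 3*√967 ≈ 93.290)
√(B + Y) = √((-5 + √20399) + 3*√967) = √(-5 + √20399 + 3*√967)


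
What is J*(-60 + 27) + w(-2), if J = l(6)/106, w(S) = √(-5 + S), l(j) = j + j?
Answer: -198/53 + I*√7 ≈ -3.7358 + 2.6458*I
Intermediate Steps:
l(j) = 2*j
J = 6/53 (J = (2*6)/106 = 12*(1/106) = 6/53 ≈ 0.11321)
J*(-60 + 27) + w(-2) = 6*(-60 + 27)/53 + √(-5 - 2) = (6/53)*(-33) + √(-7) = -198/53 + I*√7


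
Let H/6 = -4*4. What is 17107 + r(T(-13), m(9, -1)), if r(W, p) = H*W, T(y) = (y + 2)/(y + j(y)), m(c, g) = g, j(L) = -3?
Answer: 17041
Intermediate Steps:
H = -96 (H = 6*(-4*4) = 6*(-16) = -96)
T(y) = (2 + y)/(-3 + y) (T(y) = (y + 2)/(y - 3) = (2 + y)/(-3 + y))
r(W, p) = -96*W
17107 + r(T(-13), m(9, -1)) = 17107 - 96*(2 - 13)/(-3 - 13) = 17107 - 96*(-11)/(-16) = 17107 - (-6)*(-11) = 17107 - 96*11/16 = 17107 - 66 = 17041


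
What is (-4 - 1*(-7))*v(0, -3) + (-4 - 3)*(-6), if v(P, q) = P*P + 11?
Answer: 75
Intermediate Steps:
v(P, q) = 11 + P² (v(P, q) = P² + 11 = 11 + P²)
(-4 - 1*(-7))*v(0, -3) + (-4 - 3)*(-6) = (-4 - 1*(-7))*(11 + 0²) + (-4 - 3)*(-6) = (-4 + 7)*(11 + 0) - 7*(-6) = 3*11 + 42 = 33 + 42 = 75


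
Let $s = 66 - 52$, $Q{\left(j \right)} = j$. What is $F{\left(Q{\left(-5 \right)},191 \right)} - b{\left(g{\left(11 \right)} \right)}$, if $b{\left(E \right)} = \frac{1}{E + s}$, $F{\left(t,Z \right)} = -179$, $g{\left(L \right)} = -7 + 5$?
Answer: $- \frac{2149}{12} \approx -179.08$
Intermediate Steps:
$g{\left(L \right)} = -2$
$s = 14$ ($s = 66 - 52 = 14$)
$b{\left(E \right)} = \frac{1}{14 + E}$ ($b{\left(E \right)} = \frac{1}{E + 14} = \frac{1}{14 + E}$)
$F{\left(Q{\left(-5 \right)},191 \right)} - b{\left(g{\left(11 \right)} \right)} = -179 - \frac{1}{14 - 2} = -179 - \frac{1}{12} = - \frac{2149}{12}$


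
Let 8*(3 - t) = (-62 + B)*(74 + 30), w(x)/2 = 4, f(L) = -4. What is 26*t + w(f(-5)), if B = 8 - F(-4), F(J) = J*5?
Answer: 11578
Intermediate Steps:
F(J) = 5*J
w(x) = 8 (w(x) = 2*4 = 8)
B = 28 (B = 8 - 5*(-4) = 8 - 1*(-20) = 8 + 20 = 28)
t = 445 (t = 3 - (-62 + 28)*(74 + 30)/8 = 3 - (-17)*104/4 = 3 - 1/8*(-3536) = 3 + 442 = 445)
26*t + w(f(-5)) = 26*445 + 8 = 11570 + 8 = 11578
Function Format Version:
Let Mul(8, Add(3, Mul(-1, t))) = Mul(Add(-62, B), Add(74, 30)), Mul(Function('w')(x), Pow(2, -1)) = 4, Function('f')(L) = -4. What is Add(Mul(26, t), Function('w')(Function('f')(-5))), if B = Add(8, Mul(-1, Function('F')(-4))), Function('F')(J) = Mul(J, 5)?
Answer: 11578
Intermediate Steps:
Function('F')(J) = Mul(5, J)
Function('w')(x) = 8 (Function('w')(x) = Mul(2, 4) = 8)
B = 28 (B = Add(8, Mul(-1, Mul(5, -4))) = Add(8, Mul(-1, -20)) = Add(8, 20) = 28)
t = 445 (t = Add(3, Mul(Rational(-1, 8), Mul(Add(-62, 28), Add(74, 30)))) = Add(3, Mul(Rational(-1, 8), Mul(-34, 104))) = Add(3, Mul(Rational(-1, 8), -3536)) = Add(3, 442) = 445)
Add(Mul(26, t), Function('w')(Function('f')(-5))) = Add(Mul(26, 445), 8) = Add(11570, 8) = 11578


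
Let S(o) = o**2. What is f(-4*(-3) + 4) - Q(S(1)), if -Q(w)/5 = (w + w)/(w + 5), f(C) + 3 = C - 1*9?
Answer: 17/3 ≈ 5.6667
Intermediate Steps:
f(C) = -12 + C (f(C) = -3 + (C - 1*9) = -3 + (C - 9) = -3 + (-9 + C) = -12 + C)
Q(w) = -10*w/(5 + w) (Q(w) = -5*(w + w)/(w + 5) = -5*2*w/(5 + w) = -10*w/(5 + w))
f(-4*(-3) + 4) - Q(S(1)) = (-12 + (-4*(-3) + 4)) - (-10)*1**2/(5 + 1**2) = (-12 + (12 + 4)) - (-10)/(5 + 1) = (-12 + 16) - (-10)/6 = 4 - (-10)/6 = 4 - 1*(-5/3) = 4 + 5/3 = 17/3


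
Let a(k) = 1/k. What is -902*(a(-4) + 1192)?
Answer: -2149917/2 ≈ -1.0750e+6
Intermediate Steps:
-902*(a(-4) + 1192) = -902*(1/(-4) + 1192) = -902*(-1/4 + 1192) = -902*4767/4 = -2149917/2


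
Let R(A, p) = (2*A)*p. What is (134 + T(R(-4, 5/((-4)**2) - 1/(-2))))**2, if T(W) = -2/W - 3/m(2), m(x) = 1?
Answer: 2913849/169 ≈ 17242.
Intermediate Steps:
R(A, p) = 2*A*p
T(W) = -3 - 2/W (T(W) = -2/W - 3/1 = -2/W - 3*1 = -2/W - 3 = -3 - 2/W)
(134 + T(R(-4, 5/((-4)**2) - 1/(-2))))**2 = (134 + (-3 - 2*(-1/(8*(5/((-4)**2) - 1/(-2))))))**2 = (134 + (-3 - 2*(-1/(8*(5/16 - 1*(-1/2))))))**2 = (134 + (-3 - 2*(-1/(8*(5*(1/16) + 1/2)))))**2 = (134 + (-3 - 2*(-1/(8*(5/16 + 1/2)))))**2 = (134 + (-3 - 2/(2*(-4)*(13/16))))**2 = (134 + (-3 - 2/(-13/2)))**2 = (134 + (-3 - 2*(-2/13)))**2 = (134 + (-3 + 4/13))**2 = (134 - 35/13)**2 = (1707/13)**2 = 2913849/169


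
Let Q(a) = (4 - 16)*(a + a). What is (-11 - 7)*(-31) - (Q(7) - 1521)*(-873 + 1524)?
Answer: 1100097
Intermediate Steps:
Q(a) = -24*a
(-11 - 7)*(-31) - (Q(7) - 1521)*(-873 + 1524) = (-11 - 7)*(-31) - (-24*7 - 1521)*(-873 + 1524) = -18*(-31) - (-168 - 1521)*651 = 558 - (-1689)*651 = 558 - 1*(-1099539) = 558 + 1099539 = 1100097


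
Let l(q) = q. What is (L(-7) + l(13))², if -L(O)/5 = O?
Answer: 2304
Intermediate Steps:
L(O) = -5*O
(L(-7) + l(13))² = (-5*(-7) + 13)² = (35 + 13)² = 48² = 2304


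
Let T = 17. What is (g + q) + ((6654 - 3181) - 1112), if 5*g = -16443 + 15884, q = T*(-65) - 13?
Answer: 5656/5 ≈ 1131.2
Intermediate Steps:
q = -1118 (q = 17*(-65) - 13 = -1105 - 13 = -1118)
g = -559/5 (g = (-16443 + 15884)/5 = (⅕)*(-559) = -559/5 ≈ -111.80)
(g + q) + ((6654 - 3181) - 1112) = (-559/5 - 1118) + ((6654 - 3181) - 1112) = -6149/5 + (3473 - 1112) = -6149/5 + 2361 = 5656/5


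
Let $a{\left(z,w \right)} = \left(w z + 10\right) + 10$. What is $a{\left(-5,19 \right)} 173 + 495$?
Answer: $-12480$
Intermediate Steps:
$a{\left(z,w \right)} = 20 + w z$ ($a{\left(z,w \right)} = \left(10 + w z\right) + 10 = 20 + w z$)
$a{\left(-5,19 \right)} 173 + 495 = \left(20 + 19 \left(-5\right)\right) 173 + 495 = \left(20 - 95\right) 173 + 495 = \left(-75\right) 173 + 495 = -12975 + 495 = -12480$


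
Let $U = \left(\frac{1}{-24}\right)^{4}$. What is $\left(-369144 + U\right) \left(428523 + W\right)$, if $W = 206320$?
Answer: $- \frac{77751202757005349}{331776} \approx -2.3435 \cdot 10^{11}$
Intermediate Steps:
$U = \frac{1}{331776}$ ($U = \left(- \frac{1}{24}\right)^{4} = \frac{1}{331776} \approx 3.0141 \cdot 10^{-6}$)
$\left(-369144 + U\right) \left(428523 + W\right) = \left(-369144 + \frac{1}{331776}\right) \left(428523 + 206320\right) = \left(- \frac{122473119743}{331776}\right) 634843 = - \frac{77751202757005349}{331776}$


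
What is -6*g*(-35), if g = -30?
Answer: -6300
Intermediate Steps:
-6*g*(-35) = -6*(-30)*(-35) = 180*(-35) = -6300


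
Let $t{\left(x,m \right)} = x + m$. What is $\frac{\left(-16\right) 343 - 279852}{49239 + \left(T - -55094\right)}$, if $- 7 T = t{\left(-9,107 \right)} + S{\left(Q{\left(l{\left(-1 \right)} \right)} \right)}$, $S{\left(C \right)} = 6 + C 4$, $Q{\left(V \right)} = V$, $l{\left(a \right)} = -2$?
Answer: $- \frac{36316}{13277} \approx -2.7353$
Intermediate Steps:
$t{\left(x,m \right)} = m + x$
$S{\left(C \right)} = 6 + 4 C$
$T = - \frac{96}{7}$ ($T = - \frac{\left(107 - 9\right) + \left(6 + 4 \left(-2\right)\right)}{7} = - \frac{98 + \left(6 - 8\right)}{7} = - \frac{98 - 2}{7} = \left(- \frac{1}{7}\right) 96 = - \frac{96}{7} \approx -13.714$)
$\frac{\left(-16\right) 343 - 279852}{49239 + \left(T - -55094\right)} = \frac{\left(-16\right) 343 - 279852}{49239 - - \frac{385562}{7}} = \frac{-5488 - 279852}{49239 + \left(- \frac{96}{7} + 55094\right)} = - \frac{285340}{49239 + \frac{385562}{7}} = - \frac{285340}{\frac{730235}{7}} = \left(-285340\right) \frac{7}{730235} = - \frac{36316}{13277}$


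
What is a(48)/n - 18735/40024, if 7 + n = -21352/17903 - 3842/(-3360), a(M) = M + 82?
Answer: -160466623898895/8485847535448 ≈ -18.910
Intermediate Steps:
a(M) = 82 + M
n = -212018977/30077040 (n = -7 + (-21352/17903 - 3842/(-3360)) = -7 + (-21352*1/17903 - 3842*(-1/3360)) = -7 + (-21352/17903 + 1921/1680) = -7 - 1479697/30077040 = -212018977/30077040 ≈ -7.0492)
a(48)/n - 18735/40024 = (82 + 48)/(-212018977/30077040) - 18735/40024 = 130*(-30077040/212018977) - 18735*1/40024 = -3910015200/212018977 - 18735/40024 = -160466623898895/8485847535448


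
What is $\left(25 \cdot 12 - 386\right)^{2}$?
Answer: $7396$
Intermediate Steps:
$\left(25 \cdot 12 - 386\right)^{2} = \left(300 - 386\right)^{2} = \left(-86\right)^{2} = 7396$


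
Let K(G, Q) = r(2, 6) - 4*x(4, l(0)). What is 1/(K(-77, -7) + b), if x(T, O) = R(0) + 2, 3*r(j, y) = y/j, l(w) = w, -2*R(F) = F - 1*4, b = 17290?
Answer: 1/17275 ≈ 5.7887e-5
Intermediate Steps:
R(F) = 2 - F/2 (R(F) = -(F - 1*4)/2 = -(F - 4)/2 = -(-4 + F)/2 = 2 - F/2)
r(j, y) = y/(3*j) (r(j, y) = (y/j)/3 = y/(3*j))
x(T, O) = 4 (x(T, O) = (2 - 1/2*0) + 2 = (2 + 0) + 2 = 2 + 2 = 4)
K(G, Q) = -15 (K(G, Q) = (1/3)*6/2 - 4*4 = (1/3)*6*(1/2) - 16 = 1 - 16 = -15)
1/(K(-77, -7) + b) = 1/(-15 + 17290) = 1/17275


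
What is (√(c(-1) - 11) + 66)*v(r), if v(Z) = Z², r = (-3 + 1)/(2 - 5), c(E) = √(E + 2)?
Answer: 88/3 + 4*I*√10/9 ≈ 29.333 + 1.4055*I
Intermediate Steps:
c(E) = √(2 + E)
r = ⅔ (r = -2/(-3) = -2*(-⅓) = ⅔ ≈ 0.66667)
(√(c(-1) - 11) + 66)*v(r) = (√(√(2 - 1) - 11) + 66)*(⅔)² = (√(√1 - 11) + 66)*(4/9) = (√(1 - 11) + 66)*(4/9) = (√(-10) + 66)*(4/9) = (I*√10 + 66)*(4/9) = (66 + I*√10)*(4/9) = 88/3 + 4*I*√10/9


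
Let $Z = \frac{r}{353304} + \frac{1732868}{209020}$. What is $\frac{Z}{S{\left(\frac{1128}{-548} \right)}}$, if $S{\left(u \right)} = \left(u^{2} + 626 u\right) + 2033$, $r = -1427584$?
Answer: $\frac{26296339976677}{4632623927845515} \approx 0.0056763$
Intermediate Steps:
$Z = \frac{1401051733}{329676795}$ ($Z = - \frac{1427584}{353304} + \frac{1732868}{209020} = \left(-1427584\right) \frac{1}{353304} + 1732868 \cdot \frac{1}{209020} = - \frac{178448}{44163} + \frac{433217}{52255} = \frac{1401051733}{329676795} \approx 4.2498$)
$S{\left(u \right)} = 2033 + u^{2} + 626 u$
$\frac{Z}{S{\left(\frac{1128}{-548} \right)}} = \frac{1401051733}{329676795 \left(2033 + \left(\frac{1128}{-548}\right)^{2} + 626 \frac{1128}{-548}\right)} = \frac{1401051733}{329676795 \left(2033 + \left(1128 \left(- \frac{1}{548}\right)\right)^{2} + 626 \cdot 1128 \left(- \frac{1}{548}\right)\right)} = \frac{1401051733}{329676795 \left(2033 + \left(- \frac{282}{137}\right)^{2} + 626 \left(- \frac{282}{137}\right)\right)} = \frac{1401051733}{329676795 \left(2033 + \frac{79524}{18769} - \frac{176532}{137}\right)} = \frac{1401051733}{329676795 \cdot \frac{14052017}{18769}} = \frac{1401051733}{329676795} \cdot \frac{18769}{14052017} = \frac{26296339976677}{4632623927845515}$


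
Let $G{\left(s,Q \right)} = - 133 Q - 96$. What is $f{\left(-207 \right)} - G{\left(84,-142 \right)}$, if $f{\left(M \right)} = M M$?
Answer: $24059$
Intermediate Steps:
$G{\left(s,Q \right)} = -96 - 133 Q$
$f{\left(M \right)} = M^{2}$
$f{\left(-207 \right)} - G{\left(84,-142 \right)} = \left(-207\right)^{2} - \left(-96 - -18886\right) = 42849 - \left(-96 + 18886\right) = 42849 - 18790 = 24059$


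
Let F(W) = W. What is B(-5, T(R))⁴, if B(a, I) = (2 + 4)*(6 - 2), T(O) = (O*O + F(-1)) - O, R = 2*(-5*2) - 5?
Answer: 331776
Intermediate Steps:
R = -25 (R = 2*(-10) - 5 = -20 - 5 = -25)
T(O) = -1 + O² - O (T(O) = (O*O - 1) - O = (O² - 1) - O = (-1 + O²) - O = -1 + O² - O)
B(a, I) = 24 (B(a, I) = 6*4 = 24)
B(-5, T(R))⁴ = 24⁴ = 331776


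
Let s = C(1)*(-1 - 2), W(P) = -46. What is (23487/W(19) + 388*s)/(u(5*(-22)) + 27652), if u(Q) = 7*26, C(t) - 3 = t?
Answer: -79221/426788 ≈ -0.18562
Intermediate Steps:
C(t) = 3 + t
u(Q) = 182
s = -12 (s = (3 + 1)*(-1 - 2) = 4*(-3) = -12)
(23487/W(19) + 388*s)/(u(5*(-22)) + 27652) = (23487/(-46) + 388*(-12))/(182 + 27652) = (23487*(-1/46) - 4656)/27834 = (-23487/46 - 4656)*(1/27834) = -237663/46*1/27834 = -79221/426788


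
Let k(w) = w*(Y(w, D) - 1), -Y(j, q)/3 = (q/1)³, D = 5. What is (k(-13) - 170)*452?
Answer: 2132536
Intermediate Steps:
Y(j, q) = -3*q³
k(w) = -376*w (k(w) = w*(-3*5³ - 1) = w*(-3*125 - 1) = w*(-375 - 1) = w*(-376) = -376*w)
(k(-13) - 170)*452 = (-376*(-13) - 170)*452 = (4888 - 170)*452 = 4718*452 = 2132536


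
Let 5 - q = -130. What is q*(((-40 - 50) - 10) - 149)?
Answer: -33615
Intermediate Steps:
q = 135 (q = 5 - 1*(-130) = 5 + 130 = 135)
q*(((-40 - 50) - 10) - 149) = 135*(((-40 - 50) - 10) - 149) = 135*((-90 - 10) - 149) = 135*(-100 - 149) = 135*(-249) = -33615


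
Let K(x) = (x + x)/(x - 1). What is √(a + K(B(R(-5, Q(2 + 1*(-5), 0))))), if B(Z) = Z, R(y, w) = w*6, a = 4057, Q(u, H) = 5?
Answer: √3413677/29 ≈ 63.711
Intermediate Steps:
R(y, w) = 6*w
K(x) = 2*x/(-1 + x) (K(x) = (2*x)/(-1 + x) = 2*x/(-1 + x))
√(a + K(B(R(-5, Q(2 + 1*(-5), 0))))) = √(4057 + 2*(6*5)/(-1 + 6*5)) = √(4057 + 2*30/(-1 + 30)) = √(4057 + 2*30/29) = √(4057 + 2*30*(1/29)) = √(4057 + 60/29) = √(117713/29) = √3413677/29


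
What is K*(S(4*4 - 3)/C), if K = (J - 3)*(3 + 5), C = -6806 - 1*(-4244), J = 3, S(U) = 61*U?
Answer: 0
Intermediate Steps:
C = -2562 (C = -6806 + 4244 = -2562)
K = 0 (K = (3 - 3)*(3 + 5) = 0*8 = 0)
K*(S(4*4 - 3)/C) = 0*((61*(4*4 - 3))/(-2562)) = 0*((61*(16 - 3))*(-1/2562)) = 0*((61*13)*(-1/2562)) = 0*(793*(-1/2562)) = 0*(-13/42) = 0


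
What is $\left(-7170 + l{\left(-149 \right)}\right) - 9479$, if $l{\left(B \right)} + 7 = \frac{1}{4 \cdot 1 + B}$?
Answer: $- \frac{2415121}{145} \approx -16656.0$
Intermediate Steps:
$l{\left(B \right)} = -7 + \frac{1}{4 + B}$ ($l{\left(B \right)} = -7 + \frac{1}{4 \cdot 1 + B} = -7 + \frac{1}{4 + B}$)
$\left(-7170 + l{\left(-149 \right)}\right) - 9479 = \left(-7170 + \frac{-27 - -1043}{4 - 149}\right) - 9479 = \left(-7170 + \frac{-27 + 1043}{-145}\right) - 9479 = \left(-7170 - \frac{1016}{145}\right) - 9479 = - \frac{1040666}{145} - 9479 = - \frac{2415121}{145}$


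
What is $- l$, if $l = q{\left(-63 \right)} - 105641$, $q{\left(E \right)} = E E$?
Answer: $101672$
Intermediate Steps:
$q{\left(E \right)} = E^{2}$
$l = -101672$ ($l = \left(-63\right)^{2} - 105641 = 3969 - 105641 = -101672$)
$- l = \left(-1\right) \left(-101672\right) = 101672$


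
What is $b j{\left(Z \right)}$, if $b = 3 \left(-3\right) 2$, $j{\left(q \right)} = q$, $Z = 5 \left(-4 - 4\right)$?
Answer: $720$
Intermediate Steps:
$Z = -40$ ($Z = 5 \left(-8\right) = -40$)
$b = -18$ ($b = \left(-9\right) 2 = -18$)
$b j{\left(Z \right)} = \left(-18\right) \left(-40\right) = 720$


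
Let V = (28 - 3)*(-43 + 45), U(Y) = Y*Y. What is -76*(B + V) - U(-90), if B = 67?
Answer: -16992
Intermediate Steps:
U(Y) = Y²
V = 50 (V = 25*2 = 50)
-76*(B + V) - U(-90) = -76*(67 + 50) - 1*(-90)² = -76*117 - 1*8100 = -8892 - 8100 = -16992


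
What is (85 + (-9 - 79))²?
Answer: 9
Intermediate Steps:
(85 + (-9 - 79))² = (85 - 88)² = (-3)² = 9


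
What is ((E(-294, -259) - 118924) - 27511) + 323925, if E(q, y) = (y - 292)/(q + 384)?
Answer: 15973549/90 ≈ 1.7748e+5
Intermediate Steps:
E(q, y) = (-292 + y)/(384 + q)
((E(-294, -259) - 118924) - 27511) + 323925 = (((-292 - 259)/(384 - 294) - 118924) - 27511) + 323925 = ((-551/90 - 118924) - 27511) + 323925 = (-10703711/90 - 27511) + 323925 = -13179701/90 + 323925 = 15973549/90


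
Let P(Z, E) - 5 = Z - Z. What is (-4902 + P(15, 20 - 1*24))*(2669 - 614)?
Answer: -10063335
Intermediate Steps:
P(Z, E) = 5 (P(Z, E) = 5 + (Z - Z) = 5 + 0 = 5)
(-4902 + P(15, 20 - 1*24))*(2669 - 614) = (-4902 + 5)*(2669 - 614) = -4897*2055 = -10063335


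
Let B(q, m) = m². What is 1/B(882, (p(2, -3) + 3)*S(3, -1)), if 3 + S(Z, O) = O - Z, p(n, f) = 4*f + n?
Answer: 1/2401 ≈ 0.00041649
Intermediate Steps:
p(n, f) = n + 4*f
S(Z, O) = -3 + O - Z (S(Z, O) = -3 + (O - Z) = -3 + O - Z)
1/B(882, (p(2, -3) + 3)*S(3, -1)) = 1/((((2 + 4*(-3)) + 3)*(-3 - 1 - 1*3))²) = 1/((((2 - 12) + 3)*(-3 - 1 - 3))²) = 1/(((-10 + 3)*(-7))²) = 1/((-7*(-7))²) = 1/(49²) = 1/2401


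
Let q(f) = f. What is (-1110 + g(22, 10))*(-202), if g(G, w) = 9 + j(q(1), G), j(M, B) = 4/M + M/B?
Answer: 2437433/11 ≈ 2.2158e+5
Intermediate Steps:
g(G, w) = 13 + 1/G (g(G, w) = 9 + (4/1 + 1/G) = 9 + (4*1 + 1/G) = 9 + (4 + 1/G) = 13 + 1/G)
(-1110 + g(22, 10))*(-202) = (-1110 + (13 + 1/22))*(-202) = (-1110 + 287/22)*(-202) = -24133/22*(-202) = 2437433/11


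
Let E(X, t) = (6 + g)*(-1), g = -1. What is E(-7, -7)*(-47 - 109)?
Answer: 780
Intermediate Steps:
E(X, t) = -5 (E(X, t) = (6 - 1)*(-1) = 5*(-1) = -5)
E(-7, -7)*(-47 - 109) = -5*(-47 - 109) = -5*(-156) = 780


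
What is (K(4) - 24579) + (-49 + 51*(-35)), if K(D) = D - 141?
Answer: -26550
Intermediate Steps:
K(D) = -141 + D
(K(4) - 24579) + (-49 + 51*(-35)) = ((-141 + 4) - 24579) + (-49 + 51*(-35)) = (-137 - 24579) + (-49 - 1785) = -24716 - 1834 = -26550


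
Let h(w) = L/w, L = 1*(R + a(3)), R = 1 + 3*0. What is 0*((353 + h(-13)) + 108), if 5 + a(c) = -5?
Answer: 0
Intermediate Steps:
a(c) = -10 (a(c) = -5 - 5 = -10)
R = 1 (R = 1 + 0 = 1)
L = -9 (L = 1*(1 - 10) = 1*(-9) = -9)
h(w) = -9/w
0*((353 + h(-13)) + 108) = 0*((353 - 9/(-13)) + 108) = 0*((353 - 9*(-1/13)) + 108) = 0*((353 + 9/13) + 108) = 0*(4598/13 + 108) = 0*(6002/13) = 0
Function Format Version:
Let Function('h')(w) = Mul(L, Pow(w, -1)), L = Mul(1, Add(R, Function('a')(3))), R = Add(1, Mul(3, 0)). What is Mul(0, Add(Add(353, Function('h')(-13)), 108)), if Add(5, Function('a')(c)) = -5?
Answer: 0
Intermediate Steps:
Function('a')(c) = -10 (Function('a')(c) = Add(-5, -5) = -10)
R = 1 (R = Add(1, 0) = 1)
L = -9 (L = Mul(1, Add(1, -10)) = Mul(1, -9) = -9)
Function('h')(w) = Mul(-9, Pow(w, -1))
Mul(0, Add(Add(353, Function('h')(-13)), 108)) = Mul(0, Add(Add(353, Mul(-9, Pow(-13, -1))), 108)) = Mul(0, Add(Add(353, Mul(-9, Rational(-1, 13))), 108)) = Mul(0, Add(Add(353, Rational(9, 13)), 108)) = Mul(0, Add(Rational(4598, 13), 108)) = Mul(0, Rational(6002, 13)) = 0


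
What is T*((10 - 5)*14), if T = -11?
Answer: -770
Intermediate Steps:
T*((10 - 5)*14) = -11*(10 - 5)*14 = -55*14 = -11*70 = -770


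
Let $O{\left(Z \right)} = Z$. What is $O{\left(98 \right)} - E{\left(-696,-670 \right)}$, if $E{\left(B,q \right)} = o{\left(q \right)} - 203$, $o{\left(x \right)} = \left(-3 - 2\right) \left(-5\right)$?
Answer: $276$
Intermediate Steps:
$o{\left(x \right)} = 25$ ($o{\left(x \right)} = \left(-5\right) \left(-5\right) = 25$)
$E{\left(B,q \right)} = -178$ ($E{\left(B,q \right)} = 25 - 203 = -178$)
$O{\left(98 \right)} - E{\left(-696,-670 \right)} = 98 - -178 = 98 + 178 = 276$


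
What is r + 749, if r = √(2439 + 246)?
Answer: 749 + √2685 ≈ 800.82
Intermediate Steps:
r = √2685 ≈ 51.817
r + 749 = √2685 + 749 = 749 + √2685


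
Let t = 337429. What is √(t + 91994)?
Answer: √429423 ≈ 655.30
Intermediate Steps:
√(t + 91994) = √(337429 + 91994) = √429423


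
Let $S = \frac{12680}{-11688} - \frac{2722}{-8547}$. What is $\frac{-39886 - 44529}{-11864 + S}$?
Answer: $\frac{351368067435}{49385773147} \approx 7.1148$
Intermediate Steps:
$S = - \frac{3190051}{4162389}$ ($S = 12680 \left(- \frac{1}{11688}\right) - - \frac{2722}{8547} = - \frac{1585}{1461} + \frac{2722}{8547} = - \frac{3190051}{4162389} \approx -0.7664$)
$\frac{-39886 - 44529}{-11864 + S} = \frac{-39886 - 44529}{-11864 - \frac{3190051}{4162389}} = - \frac{84415}{- \frac{49385773147}{4162389}} = \left(-84415\right) \left(- \frac{4162389}{49385773147}\right) = \frac{351368067435}{49385773147}$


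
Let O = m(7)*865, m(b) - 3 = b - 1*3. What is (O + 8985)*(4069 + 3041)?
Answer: 106934400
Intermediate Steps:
m(b) = b (m(b) = 3 + (b - 1*3) = 3 + (b - 3) = 3 + (-3 + b) = b)
O = 6055 (O = 7*865 = 6055)
(O + 8985)*(4069 + 3041) = (6055 + 8985)*(4069 + 3041) = 15040*7110 = 106934400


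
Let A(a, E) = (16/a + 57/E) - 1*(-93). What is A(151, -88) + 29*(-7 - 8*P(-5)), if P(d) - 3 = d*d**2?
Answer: 374634673/13288 ≈ 28193.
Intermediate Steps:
P(d) = 3 + d**3 (P(d) = 3 + d*d**2 = 3 + d**3)
A(a, E) = 93 + 16/a + 57/E (A(a, E) = (16/a + 57/E) + 93 = 93 + 16/a + 57/E)
A(151, -88) + 29*(-7 - 8*P(-5)) = (93 + 16/151 + 57/(-88)) + 29*(-7 - 8*(3 + (-5)**3)) = (93 + 16*(1/151) + 57*(-1/88)) + 29*(-7 - 8*(3 - 125)) = (93 + 16/151 - 57/88) + 29*(-7 - 8*(-122)) = 1228585/13288 + 29*(-7 + 976) = 1228585/13288 + 29*969 = 1228585/13288 + 28101 = 374634673/13288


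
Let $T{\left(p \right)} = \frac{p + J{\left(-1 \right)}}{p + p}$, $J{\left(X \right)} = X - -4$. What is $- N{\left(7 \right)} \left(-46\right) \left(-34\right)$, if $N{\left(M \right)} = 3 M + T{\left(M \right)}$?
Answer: $- \frac{237728}{7} \approx -33961.0$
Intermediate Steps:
$J{\left(X \right)} = 4 + X$ ($J{\left(X \right)} = X + 4 = 4 + X$)
$T{\left(p \right)} = \frac{3 + p}{2 p}$ ($T{\left(p \right)} = \frac{p + \left(4 - 1\right)}{p + p} = \frac{p + 3}{2 p} = \left(3 + p\right) \frac{1}{2 p} = \frac{3 + p}{2 p}$)
$N{\left(M \right)} = 3 M + \frac{3 + M}{2 M}$
$- N{\left(7 \right)} \left(-46\right) \left(-34\right) = - \frac{3 + 7 + 6 \cdot 7^{2}}{2 \cdot 7} \left(-46\right) \left(-34\right) = - \frac{1}{2} \cdot \frac{1}{7} \left(3 + 7 + 6 \cdot 49\right) \left(-46\right) \left(-34\right) = - \frac{1}{2} \cdot \frac{1}{7} \left(3 + 7 + 294\right) \left(-46\right) \left(-34\right) = - \frac{1}{2} \cdot \frac{1}{7} \cdot 304 \left(-46\right) \left(-34\right) = - \frac{152}{7} \left(-46\right) \left(-34\right) = - \frac{\left(-6992\right) \left(-34\right)}{7} = \left(-1\right) \frac{237728}{7} = - \frac{237728}{7}$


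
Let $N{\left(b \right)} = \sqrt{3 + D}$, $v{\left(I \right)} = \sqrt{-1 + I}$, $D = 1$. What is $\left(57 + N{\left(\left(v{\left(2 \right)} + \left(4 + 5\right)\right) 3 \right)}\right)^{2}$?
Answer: $3481$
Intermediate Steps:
$N{\left(b \right)} = 2$ ($N{\left(b \right)} = \sqrt{3 + 1} = \sqrt{4} = 2$)
$\left(57 + N{\left(\left(v{\left(2 \right)} + \left(4 + 5\right)\right) 3 \right)}\right)^{2} = \left(57 + 2\right)^{2} = 59^{2} = 3481$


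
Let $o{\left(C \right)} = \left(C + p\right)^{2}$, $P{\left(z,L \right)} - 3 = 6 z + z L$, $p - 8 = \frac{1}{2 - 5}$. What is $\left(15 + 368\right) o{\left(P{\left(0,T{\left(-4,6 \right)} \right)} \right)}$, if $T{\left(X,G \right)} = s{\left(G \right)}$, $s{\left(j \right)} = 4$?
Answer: $\frac{392192}{9} \approx 43577.0$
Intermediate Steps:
$T{\left(X,G \right)} = 4$
$p = \frac{23}{3}$ ($p = 8 + \frac{1}{2 - 5} = 8 + \frac{1}{-3} = 8 - \frac{1}{3} = \frac{23}{3} \approx 7.6667$)
$P{\left(z,L \right)} = 3 + 6 z + L z$ ($P{\left(z,L \right)} = 3 + \left(6 z + z L\right) = 3 + \left(6 z + L z\right) = 3 + 6 z + L z$)
$o{\left(C \right)} = \left(\frac{23}{3} + C\right)^{2}$ ($o{\left(C \right)} = \left(C + \frac{23}{3}\right)^{2} = \left(\frac{23}{3} + C\right)^{2}$)
$\left(15 + 368\right) o{\left(P{\left(0,T{\left(-4,6 \right)} \right)} \right)} = \left(15 + 368\right) \frac{\left(23 + 3 \left(3 + 6 \cdot 0 + 4 \cdot 0\right)\right)^{2}}{9} = 383 \frac{\left(23 + 3 \left(3 + 0 + 0\right)\right)^{2}}{9} = 383 \frac{\left(23 + 3 \cdot 3\right)^{2}}{9} = 383 \frac{\left(23 + 9\right)^{2}}{9} = 383 \frac{32^{2}}{9} = 383 \cdot \frac{1}{9} \cdot 1024 = 383 \cdot \frac{1024}{9} = \frac{392192}{9}$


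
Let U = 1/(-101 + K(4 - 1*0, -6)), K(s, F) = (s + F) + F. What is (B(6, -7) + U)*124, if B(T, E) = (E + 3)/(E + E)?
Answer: 26164/763 ≈ 34.291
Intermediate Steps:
K(s, F) = s + 2*F (K(s, F) = (F + s) + F = s + 2*F)
B(T, E) = (3 + E)/(2*E) (B(T, E) = (3 + E)/((2*E)) = (3 + E)*(1/(2*E)) = (3 + E)/(2*E))
U = -1/109 (U = 1/(-101 + ((4 - 1*0) + 2*(-6))) = 1/(-101 + ((4 + 0) - 12)) = 1/(-101 + (4 - 12)) = 1/(-101 - 8) = 1/(-109) = -1/109 ≈ -0.0091743)
(B(6, -7) + U)*124 = ((½)*(3 - 7)/(-7) - 1/109)*124 = ((½)*(-⅐)*(-4) - 1/109)*124 = (2/7 - 1/109)*124 = (211/763)*124 = 26164/763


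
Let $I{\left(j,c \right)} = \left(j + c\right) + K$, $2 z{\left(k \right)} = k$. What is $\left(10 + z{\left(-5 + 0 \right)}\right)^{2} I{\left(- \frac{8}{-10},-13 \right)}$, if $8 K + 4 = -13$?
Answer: $- \frac{25785}{32} \approx -805.78$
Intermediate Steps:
$z{\left(k \right)} = \frac{k}{2}$
$K = - \frac{17}{8}$ ($K = - \frac{1}{2} + \frac{1}{8} \left(-13\right) = - \frac{1}{2} - \frac{13}{8} = - \frac{17}{8} \approx -2.125$)
$I{\left(j,c \right)} = - \frac{17}{8} + c + j$ ($I{\left(j,c \right)} = \left(j + c\right) - \frac{17}{8} = \left(c + j\right) - \frac{17}{8} = - \frac{17}{8} + c + j$)
$\left(10 + z{\left(-5 + 0 \right)}\right)^{2} I{\left(- \frac{8}{-10},-13 \right)} = \left(10 + \frac{-5 + 0}{2}\right)^{2} \left(- \frac{17}{8} - 13 - \frac{8}{-10}\right) = \left(10 + \frac{1}{2} \left(-5\right)\right)^{2} \left(- \frac{17}{8} - 13 - - \frac{4}{5}\right) = \left(10 - \frac{5}{2}\right)^{2} \left(- \frac{17}{8} - 13 + \frac{4}{5}\right) = \left(\frac{15}{2}\right)^{2} \left(- \frac{573}{40}\right) = \frac{225}{4} \left(- \frac{573}{40}\right) = - \frac{25785}{32}$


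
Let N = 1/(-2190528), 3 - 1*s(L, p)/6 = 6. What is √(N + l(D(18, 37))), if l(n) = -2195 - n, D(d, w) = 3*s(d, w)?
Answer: I*√17835767467547/91272 ≈ 46.271*I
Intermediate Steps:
s(L, p) = -18 (s(L, p) = 18 - 6*6 = 18 - 36 = -18)
D(d, w) = -54 (D(d, w) = 3*(-18) = -54)
N = -1/2190528 ≈ -4.5651e-7
√(N + l(D(18, 37))) = √(-1/2190528 + (-2195 - 1*(-54))) = √(-1/2190528 + (-2195 + 54)) = √(-1/2190528 - 2141) = √(-4689920449/2190528) = I*√17835767467547/91272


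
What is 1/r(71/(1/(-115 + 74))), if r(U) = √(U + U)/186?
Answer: -93*I*√5822/2911 ≈ -2.4377*I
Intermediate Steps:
r(U) = √2*√U/186 (r(U) = √(2*U)*(1/186) = (√2*√U)*(1/186) = √2*√U/186)
1/r(71/(1/(-115 + 74))) = 1/(√2*√(71/(1/(-115 + 74)))/186) = 1/(√2*√(71/(1/(-41)))/186) = 1/(√2*√(71/(-1/41))/186) = 1/(√2*√(71*(-41))/186) = 1/(√2*√(-2911)/186) = 1/(√2*(I*√2911)/186) = 1/(I*√5822/186) = -93*I*√5822/2911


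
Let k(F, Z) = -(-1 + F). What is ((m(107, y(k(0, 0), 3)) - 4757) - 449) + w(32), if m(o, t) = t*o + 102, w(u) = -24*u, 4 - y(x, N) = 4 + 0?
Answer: -5872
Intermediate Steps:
k(F, Z) = 1 - F
y(x, N) = 0 (y(x, N) = 4 - (4 + 0) = 4 - 1*4 = 4 - 4 = 0)
m(o, t) = 102 + o*t (m(o, t) = o*t + 102 = 102 + o*t)
((m(107, y(k(0, 0), 3)) - 4757) - 449) + w(32) = (((102 + 107*0) - 4757) - 449) - 24*32 = (((102 + 0) - 4757) - 449) - 768 = ((102 - 4757) - 449) - 768 = (-4655 - 449) - 768 = -5104 - 768 = -5872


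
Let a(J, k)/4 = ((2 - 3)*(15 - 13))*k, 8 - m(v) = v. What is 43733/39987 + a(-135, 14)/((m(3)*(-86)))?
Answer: 11641867/8597205 ≈ 1.3541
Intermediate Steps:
m(v) = 8 - v
a(J, k) = -8*k (a(J, k) = 4*(((2 - 3)*(15 - 13))*k) = 4*((-1*2)*k) = 4*(-2*k) = -8*k)
43733/39987 + a(-135, 14)/((m(3)*(-86))) = 43733/39987 + (-8*14)/(((8 - 1*3)*(-86))) = 43733*(1/39987) - 112*(-1/(86*(8 - 3))) = 43733/39987 - 112/(5*(-86)) = 43733/39987 - 112/(-430) = 43733/39987 - 112*(-1/430) = 43733/39987 + 56/215 = 11641867/8597205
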